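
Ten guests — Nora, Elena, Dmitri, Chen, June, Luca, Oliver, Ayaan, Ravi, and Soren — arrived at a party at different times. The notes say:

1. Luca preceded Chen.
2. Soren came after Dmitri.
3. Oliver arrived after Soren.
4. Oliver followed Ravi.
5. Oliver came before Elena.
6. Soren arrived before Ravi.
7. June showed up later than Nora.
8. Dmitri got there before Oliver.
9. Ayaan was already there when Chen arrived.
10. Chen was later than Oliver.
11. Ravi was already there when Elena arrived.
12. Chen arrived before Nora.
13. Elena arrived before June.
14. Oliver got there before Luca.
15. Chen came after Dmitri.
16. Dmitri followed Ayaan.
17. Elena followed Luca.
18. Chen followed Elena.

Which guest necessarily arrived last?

June

Every other guest has a chain of constraints placing them before June, so June is last.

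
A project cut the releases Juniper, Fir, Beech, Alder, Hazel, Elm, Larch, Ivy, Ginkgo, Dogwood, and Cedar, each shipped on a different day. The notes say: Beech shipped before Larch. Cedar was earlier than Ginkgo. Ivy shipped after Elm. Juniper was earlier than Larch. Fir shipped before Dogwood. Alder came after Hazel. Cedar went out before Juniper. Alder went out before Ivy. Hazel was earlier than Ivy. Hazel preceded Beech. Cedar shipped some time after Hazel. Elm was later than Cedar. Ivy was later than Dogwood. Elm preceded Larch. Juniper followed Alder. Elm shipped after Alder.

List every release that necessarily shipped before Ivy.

Directly stated before Ivy: Alder, Dogwood, Elm, and Hazel.
Cedar reaches Ivy via Cedar → Elm → Ivy.
Fir reaches Ivy via Fir → Dogwood → Ivy.
No chain forces Beech (or any of the others) ahead of Ivy.

Alder, Cedar, Dogwood, Elm, Fir, Hazel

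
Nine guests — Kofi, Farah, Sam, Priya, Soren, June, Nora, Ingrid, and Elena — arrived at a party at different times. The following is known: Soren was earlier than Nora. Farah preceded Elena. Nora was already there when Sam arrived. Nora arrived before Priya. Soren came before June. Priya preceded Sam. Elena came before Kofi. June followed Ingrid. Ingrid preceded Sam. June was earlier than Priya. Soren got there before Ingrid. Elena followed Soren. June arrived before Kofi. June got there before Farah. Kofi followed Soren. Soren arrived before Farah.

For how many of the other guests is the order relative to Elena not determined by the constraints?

Forced before Elena: Farah, Ingrid, June, and Soren; forced after Elena: Kofi.
That leaves Nora, Priya, and Sam with no forced order relative to Elena — 3.

3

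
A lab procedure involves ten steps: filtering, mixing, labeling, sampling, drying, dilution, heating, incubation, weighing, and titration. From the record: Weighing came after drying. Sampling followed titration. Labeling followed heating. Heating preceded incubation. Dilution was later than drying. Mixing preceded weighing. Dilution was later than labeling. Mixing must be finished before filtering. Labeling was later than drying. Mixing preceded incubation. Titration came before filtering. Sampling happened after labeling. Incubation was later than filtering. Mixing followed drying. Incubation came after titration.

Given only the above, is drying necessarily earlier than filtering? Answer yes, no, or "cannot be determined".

Chain the constraints: drying → mixing → filtering. Each link is directly stated, so drying comes before filtering.

yes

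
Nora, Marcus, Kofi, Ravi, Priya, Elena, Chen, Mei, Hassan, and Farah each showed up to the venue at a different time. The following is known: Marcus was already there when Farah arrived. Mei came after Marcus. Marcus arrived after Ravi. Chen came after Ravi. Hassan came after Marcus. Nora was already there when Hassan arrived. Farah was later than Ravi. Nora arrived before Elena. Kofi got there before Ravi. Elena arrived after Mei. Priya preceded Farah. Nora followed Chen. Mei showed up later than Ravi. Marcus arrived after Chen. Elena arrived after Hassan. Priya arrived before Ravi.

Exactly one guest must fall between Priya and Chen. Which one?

Tracing the constraints gives Priya → Ravi → Chen, so Ravi sits after Priya and before Chen.
No other guest is forced both after Priya and before Chen.

Ravi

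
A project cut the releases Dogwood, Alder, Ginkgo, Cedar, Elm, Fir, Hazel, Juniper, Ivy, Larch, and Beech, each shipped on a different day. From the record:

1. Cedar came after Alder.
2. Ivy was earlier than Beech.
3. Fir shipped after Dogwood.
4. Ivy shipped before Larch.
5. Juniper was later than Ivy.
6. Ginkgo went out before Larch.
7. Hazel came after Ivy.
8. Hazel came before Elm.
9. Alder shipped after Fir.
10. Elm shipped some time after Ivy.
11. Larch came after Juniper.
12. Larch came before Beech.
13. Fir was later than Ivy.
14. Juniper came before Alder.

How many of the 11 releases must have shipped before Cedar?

5

Directly stated before Cedar: Alder.
Dogwood reaches Cedar via Dogwood → Fir → Alder → Cedar.
Fir reaches Cedar via Fir → Alder → Cedar.
Ivy reaches Cedar via Ivy → Fir → Alder → Cedar.
Likewise Juniper reaches Cedar by chaining the stated constraints.
No chain forces Larch (or any of the others) ahead of Cedar.
That's Alder, Dogwood, Fir, Ivy, and Juniper — 5 in all.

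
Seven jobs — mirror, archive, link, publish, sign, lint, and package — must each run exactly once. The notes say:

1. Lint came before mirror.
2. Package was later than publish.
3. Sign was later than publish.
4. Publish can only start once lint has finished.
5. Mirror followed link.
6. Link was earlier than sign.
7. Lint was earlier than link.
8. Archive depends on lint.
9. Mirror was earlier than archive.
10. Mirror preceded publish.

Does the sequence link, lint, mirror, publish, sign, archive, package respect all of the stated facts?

The constraints require lint before link, but in the proposed sequence link appears ahead of lint. That one violation is enough.

no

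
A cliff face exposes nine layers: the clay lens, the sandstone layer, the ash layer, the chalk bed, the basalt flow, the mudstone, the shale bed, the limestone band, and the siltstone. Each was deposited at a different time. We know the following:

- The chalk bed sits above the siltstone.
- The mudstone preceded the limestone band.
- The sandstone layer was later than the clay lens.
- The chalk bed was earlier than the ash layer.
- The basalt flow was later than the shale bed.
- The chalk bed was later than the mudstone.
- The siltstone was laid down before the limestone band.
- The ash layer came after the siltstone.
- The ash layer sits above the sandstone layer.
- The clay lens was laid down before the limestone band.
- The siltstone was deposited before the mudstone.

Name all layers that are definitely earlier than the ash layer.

the chalk bed, the clay lens, the mudstone, the sandstone layer, the siltstone

Directly stated before the ash layer: the chalk bed, the sandstone layer, and the siltstone.
The clay lens reaches the ash layer via the clay lens → the sandstone layer → the ash layer.
The mudstone reaches the ash layer via the mudstone → the chalk bed → the ash layer.
No chain forces the basalt flow (or any of the others) ahead of the ash layer.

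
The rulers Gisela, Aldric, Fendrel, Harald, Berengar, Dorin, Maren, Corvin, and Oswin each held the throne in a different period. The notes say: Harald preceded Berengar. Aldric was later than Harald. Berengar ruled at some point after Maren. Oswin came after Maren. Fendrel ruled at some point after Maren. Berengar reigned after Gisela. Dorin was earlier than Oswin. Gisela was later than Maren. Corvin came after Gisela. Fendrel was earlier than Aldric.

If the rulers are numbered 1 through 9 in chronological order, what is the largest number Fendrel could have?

Fendrel must come before Aldric — 1 ruler forced after them.
Everything else can be placed before Fendrel in some valid order, so Fendrel can sit as late as position 9 − 1 = 8.

8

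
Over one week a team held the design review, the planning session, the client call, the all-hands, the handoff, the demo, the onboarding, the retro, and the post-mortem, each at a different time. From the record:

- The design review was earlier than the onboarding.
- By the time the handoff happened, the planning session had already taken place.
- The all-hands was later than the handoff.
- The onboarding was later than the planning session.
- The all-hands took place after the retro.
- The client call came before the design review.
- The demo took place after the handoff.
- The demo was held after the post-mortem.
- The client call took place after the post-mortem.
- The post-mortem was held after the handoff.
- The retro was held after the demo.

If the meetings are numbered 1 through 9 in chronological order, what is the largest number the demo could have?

7

The demo must come before the all-hands and the retro — 2 meetings forced after it.
Everything else can be placed before the demo in some valid order, so the demo can sit as late as position 9 − 2 = 7.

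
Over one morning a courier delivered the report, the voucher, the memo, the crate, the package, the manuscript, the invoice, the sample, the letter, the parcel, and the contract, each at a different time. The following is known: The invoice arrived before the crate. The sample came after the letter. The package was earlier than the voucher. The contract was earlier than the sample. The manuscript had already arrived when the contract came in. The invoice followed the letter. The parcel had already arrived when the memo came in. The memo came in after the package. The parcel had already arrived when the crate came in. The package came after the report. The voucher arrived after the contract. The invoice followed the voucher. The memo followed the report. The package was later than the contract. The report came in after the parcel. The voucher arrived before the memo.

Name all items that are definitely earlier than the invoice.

the contract, the letter, the manuscript, the package, the parcel, the report, the voucher

Directly stated before the invoice: the letter and the voucher.
The contract reaches the invoice via the contract → the voucher → the invoice.
The manuscript reaches the invoice via the manuscript → the contract → the voucher → the invoice.
The package reaches the invoice via the package → the voucher → the invoice.
Likewise the parcel and the report each reach the invoice by chaining the stated constraints.
No chain forces the crate (or any of the others) ahead of the invoice.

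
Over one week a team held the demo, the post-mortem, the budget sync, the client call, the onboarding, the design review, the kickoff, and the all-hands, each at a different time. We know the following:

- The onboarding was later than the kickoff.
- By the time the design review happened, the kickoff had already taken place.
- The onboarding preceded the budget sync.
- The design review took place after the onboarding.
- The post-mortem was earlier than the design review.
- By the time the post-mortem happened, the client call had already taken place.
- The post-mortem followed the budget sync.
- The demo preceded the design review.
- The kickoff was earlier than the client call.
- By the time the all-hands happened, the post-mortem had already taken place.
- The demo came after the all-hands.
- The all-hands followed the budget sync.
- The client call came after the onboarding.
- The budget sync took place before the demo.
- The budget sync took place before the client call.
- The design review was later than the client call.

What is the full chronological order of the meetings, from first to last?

The constraints fix every adjacent pair, so only one ordering works:
the kickoff → the onboarding → the budget sync → the client call → the post-mortem → the all-hands → the demo → the design review.

the kickoff, the onboarding, the budget sync, the client call, the post-mortem, the all-hands, the demo, the design review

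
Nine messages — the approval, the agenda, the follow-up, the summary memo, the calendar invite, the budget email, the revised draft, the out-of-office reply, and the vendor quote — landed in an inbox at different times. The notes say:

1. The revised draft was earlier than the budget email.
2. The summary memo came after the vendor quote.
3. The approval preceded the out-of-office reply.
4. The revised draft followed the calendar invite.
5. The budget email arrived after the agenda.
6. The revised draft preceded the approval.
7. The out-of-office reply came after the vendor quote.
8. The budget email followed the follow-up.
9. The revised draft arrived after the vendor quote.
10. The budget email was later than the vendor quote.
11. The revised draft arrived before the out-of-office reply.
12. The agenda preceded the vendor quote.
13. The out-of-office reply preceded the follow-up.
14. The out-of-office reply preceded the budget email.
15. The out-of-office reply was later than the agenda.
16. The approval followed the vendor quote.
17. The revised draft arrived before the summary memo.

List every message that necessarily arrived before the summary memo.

the agenda, the calendar invite, the revised draft, the vendor quote

Directly stated before the summary memo: the revised draft and the vendor quote.
The agenda reaches the summary memo via the agenda → the vendor quote → the summary memo.
The calendar invite reaches the summary memo via the calendar invite → the revised draft → the summary memo.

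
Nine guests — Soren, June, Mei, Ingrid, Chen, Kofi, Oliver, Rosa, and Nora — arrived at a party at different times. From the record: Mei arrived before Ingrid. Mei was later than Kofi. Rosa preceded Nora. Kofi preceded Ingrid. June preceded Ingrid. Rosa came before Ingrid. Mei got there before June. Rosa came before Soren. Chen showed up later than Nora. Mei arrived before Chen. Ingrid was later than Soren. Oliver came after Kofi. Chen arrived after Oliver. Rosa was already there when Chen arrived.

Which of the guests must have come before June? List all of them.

Directly stated before June: Mei.
Kofi reaches June via Kofi → Mei → June.
No chain forces Oliver (or any of the others) ahead of June.

Kofi, Mei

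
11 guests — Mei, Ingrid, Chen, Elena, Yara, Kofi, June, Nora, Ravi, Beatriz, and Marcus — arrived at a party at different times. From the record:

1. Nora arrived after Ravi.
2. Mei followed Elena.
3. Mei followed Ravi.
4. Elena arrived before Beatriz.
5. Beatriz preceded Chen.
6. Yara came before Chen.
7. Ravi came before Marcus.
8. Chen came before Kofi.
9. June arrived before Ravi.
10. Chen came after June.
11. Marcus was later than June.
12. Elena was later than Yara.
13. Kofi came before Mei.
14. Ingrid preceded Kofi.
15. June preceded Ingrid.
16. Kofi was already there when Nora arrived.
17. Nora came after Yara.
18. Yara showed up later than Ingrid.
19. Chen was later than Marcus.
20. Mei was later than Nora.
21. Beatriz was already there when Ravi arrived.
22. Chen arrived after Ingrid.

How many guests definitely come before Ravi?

5

Directly stated before Ravi: Beatriz and June.
Elena reaches Ravi via Elena → Beatriz → Ravi.
Ingrid reaches Ravi via Ingrid → Yara → Elena → Beatriz → Ravi.
Yara reaches Ravi via Yara → Elena → Beatriz → Ravi.
That's Beatriz, Elena, Ingrid, June, and Yara — 5 in all.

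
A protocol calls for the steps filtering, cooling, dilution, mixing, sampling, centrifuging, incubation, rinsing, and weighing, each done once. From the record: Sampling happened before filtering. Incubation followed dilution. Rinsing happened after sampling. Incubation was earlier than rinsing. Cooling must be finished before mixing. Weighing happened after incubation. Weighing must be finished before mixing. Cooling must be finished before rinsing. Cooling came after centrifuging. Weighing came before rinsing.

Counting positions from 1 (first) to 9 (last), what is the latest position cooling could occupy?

Cooling must come before mixing and rinsing — 2 steps forced after it.
Everything else can be placed before cooling in some valid order, so cooling can sit as late as position 9 − 2 = 7.

7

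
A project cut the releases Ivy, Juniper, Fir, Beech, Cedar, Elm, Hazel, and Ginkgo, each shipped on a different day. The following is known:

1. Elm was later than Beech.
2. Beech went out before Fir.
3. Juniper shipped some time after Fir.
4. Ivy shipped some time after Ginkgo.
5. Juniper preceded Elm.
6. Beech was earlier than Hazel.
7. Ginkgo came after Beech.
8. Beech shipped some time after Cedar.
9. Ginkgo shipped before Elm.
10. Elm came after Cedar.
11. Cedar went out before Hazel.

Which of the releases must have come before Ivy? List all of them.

Directly stated before Ivy: Ginkgo.
Beech reaches Ivy via Beech → Ginkgo → Ivy.
Cedar reaches Ivy via Cedar → Beech → Ginkgo → Ivy.
No chain forces Hazel (or any of the others) ahead of Ivy.

Beech, Cedar, Ginkgo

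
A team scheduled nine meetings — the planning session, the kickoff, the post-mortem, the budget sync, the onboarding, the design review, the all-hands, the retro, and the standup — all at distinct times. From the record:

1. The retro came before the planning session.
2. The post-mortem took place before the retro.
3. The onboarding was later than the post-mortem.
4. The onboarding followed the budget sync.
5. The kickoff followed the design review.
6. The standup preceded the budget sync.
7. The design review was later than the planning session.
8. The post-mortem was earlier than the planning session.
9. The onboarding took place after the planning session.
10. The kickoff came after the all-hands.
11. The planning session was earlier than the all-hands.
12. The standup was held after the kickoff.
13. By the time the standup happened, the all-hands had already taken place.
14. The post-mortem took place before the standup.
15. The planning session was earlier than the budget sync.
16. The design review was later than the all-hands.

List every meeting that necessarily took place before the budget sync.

the all-hands, the design review, the kickoff, the planning session, the post-mortem, the retro, the standup

Directly stated before the budget sync: the planning session and the standup.
The all-hands reaches the budget sync via the all-hands → the standup → the budget sync.
The design review reaches the budget sync via the design review → the kickoff → the standup → the budget sync.
The kickoff reaches the budget sync via the kickoff → the standup → the budget sync.
Likewise the post-mortem and the retro each reach the budget sync by chaining the stated constraints.
No chain forces the onboarding ahead of the budget sync.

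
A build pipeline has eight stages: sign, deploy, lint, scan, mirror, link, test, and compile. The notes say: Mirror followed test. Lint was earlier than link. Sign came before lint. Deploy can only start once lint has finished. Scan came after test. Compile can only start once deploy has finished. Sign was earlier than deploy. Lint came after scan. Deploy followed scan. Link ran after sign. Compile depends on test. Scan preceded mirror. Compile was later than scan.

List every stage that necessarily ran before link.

lint, scan, sign, test

Directly stated before link: lint and sign.
Scan reaches link via scan → lint → link.
Test reaches link via test → scan → lint → link.
No chain forces compile (or any of the others) ahead of link.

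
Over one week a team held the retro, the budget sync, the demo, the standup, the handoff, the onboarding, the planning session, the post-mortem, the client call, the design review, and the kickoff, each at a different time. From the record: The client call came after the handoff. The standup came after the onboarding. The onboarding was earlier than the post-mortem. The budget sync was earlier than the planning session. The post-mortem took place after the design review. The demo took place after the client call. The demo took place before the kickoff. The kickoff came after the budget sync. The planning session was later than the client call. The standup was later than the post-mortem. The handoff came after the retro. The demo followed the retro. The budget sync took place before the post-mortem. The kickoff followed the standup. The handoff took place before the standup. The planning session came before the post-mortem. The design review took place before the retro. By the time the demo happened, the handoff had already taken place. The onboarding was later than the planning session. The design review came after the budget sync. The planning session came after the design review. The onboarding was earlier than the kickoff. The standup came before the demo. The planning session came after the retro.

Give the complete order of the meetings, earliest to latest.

the budget sync, the design review, the retro, the handoff, the client call, the planning session, the onboarding, the post-mortem, the standup, the demo, the kickoff

The constraints fix every adjacent pair, so only one ordering works:
the budget sync → the design review → the retro → the handoff → the client call → the planning session → the onboarding → the post-mortem → the standup → the demo → the kickoff.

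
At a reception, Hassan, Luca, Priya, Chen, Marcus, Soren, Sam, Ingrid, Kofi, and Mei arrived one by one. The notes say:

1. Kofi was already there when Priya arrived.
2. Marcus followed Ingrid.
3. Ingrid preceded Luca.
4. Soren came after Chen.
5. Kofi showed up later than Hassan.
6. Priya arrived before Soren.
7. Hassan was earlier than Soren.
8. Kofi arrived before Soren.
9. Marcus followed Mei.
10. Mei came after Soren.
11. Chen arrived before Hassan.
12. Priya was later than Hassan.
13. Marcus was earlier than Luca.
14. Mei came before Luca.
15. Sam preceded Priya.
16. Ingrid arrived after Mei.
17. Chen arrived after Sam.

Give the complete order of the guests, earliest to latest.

The constraints fix every adjacent pair, so only one ordering works:
Sam → Chen → Hassan → Kofi → Priya → Soren → Mei → Ingrid → Marcus → Luca.

Sam, Chen, Hassan, Kofi, Priya, Soren, Mei, Ingrid, Marcus, Luca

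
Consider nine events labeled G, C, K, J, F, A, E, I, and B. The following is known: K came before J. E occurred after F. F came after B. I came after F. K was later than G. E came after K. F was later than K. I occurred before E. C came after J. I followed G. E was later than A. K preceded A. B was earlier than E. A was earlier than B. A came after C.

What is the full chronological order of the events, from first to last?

The constraints fix every adjacent pair, so only one ordering works:
G → K → J → C → A → B → F → I → E.

G, K, J, C, A, B, F, I, E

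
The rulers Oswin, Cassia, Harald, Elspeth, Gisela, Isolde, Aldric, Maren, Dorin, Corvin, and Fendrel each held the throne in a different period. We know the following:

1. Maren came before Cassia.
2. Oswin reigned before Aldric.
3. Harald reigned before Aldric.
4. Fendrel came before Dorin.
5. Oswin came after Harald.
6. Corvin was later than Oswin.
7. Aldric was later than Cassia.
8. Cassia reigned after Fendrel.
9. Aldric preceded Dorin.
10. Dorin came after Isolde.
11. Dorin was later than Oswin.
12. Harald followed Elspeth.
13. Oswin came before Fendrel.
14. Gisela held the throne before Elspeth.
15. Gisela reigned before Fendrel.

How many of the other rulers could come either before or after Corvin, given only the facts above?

Forced before Corvin: Elspeth, Gisela, Harald, and Oswin.
That leaves Aldric, Cassia, Dorin, Fendrel, Isolde, and Maren with no forced order relative to Corvin — 6.

6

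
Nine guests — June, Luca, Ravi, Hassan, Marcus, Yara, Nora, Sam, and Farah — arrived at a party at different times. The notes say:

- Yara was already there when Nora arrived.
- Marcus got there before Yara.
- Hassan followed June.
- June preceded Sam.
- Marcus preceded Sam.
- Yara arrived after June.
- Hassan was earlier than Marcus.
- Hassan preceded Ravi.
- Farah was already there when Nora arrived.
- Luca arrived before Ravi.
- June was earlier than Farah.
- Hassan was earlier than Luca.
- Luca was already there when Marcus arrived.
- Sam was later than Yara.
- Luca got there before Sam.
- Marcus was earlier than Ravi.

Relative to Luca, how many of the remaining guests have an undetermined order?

1

Forced before Luca: Hassan and June; forced after Luca: Marcus, Nora, Ravi, Sam, and Yara.
That leaves Farah with no forced order relative to Luca — 1.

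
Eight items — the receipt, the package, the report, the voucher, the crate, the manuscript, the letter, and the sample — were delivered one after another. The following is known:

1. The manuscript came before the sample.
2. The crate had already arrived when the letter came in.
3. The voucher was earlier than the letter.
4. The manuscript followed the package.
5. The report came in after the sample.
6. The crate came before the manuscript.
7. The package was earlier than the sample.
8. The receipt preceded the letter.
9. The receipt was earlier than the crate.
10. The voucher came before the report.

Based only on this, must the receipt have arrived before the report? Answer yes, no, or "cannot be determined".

Chain the constraints: the receipt → the crate → the manuscript → the sample → the report. Each link is directly stated, so the receipt comes before the report.

yes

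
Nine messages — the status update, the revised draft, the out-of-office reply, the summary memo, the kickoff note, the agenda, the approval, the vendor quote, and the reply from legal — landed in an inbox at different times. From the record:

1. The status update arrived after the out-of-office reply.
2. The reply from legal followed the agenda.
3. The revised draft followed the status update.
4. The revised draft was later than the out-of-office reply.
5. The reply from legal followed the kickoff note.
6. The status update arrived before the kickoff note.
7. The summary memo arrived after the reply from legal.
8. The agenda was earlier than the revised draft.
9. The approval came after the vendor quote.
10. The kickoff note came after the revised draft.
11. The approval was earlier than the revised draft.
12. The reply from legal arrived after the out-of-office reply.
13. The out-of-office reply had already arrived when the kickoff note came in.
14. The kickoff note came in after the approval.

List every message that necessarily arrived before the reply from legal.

Directly stated before the reply from legal: the agenda, the kickoff note, and the out-of-office reply.
The approval reaches the reply from legal via the approval → the kickoff note → the reply from legal.
The revised draft reaches the reply from legal via the revised draft → the kickoff note → the reply from legal.
The status update reaches the reply from legal via the status update → the kickoff note → the reply from legal.
Likewise the vendor quote reaches the reply from legal by chaining the stated constraints.
No chain forces the summary memo ahead of the reply from legal.

the agenda, the approval, the kickoff note, the out-of-office reply, the revised draft, the status update, the vendor quote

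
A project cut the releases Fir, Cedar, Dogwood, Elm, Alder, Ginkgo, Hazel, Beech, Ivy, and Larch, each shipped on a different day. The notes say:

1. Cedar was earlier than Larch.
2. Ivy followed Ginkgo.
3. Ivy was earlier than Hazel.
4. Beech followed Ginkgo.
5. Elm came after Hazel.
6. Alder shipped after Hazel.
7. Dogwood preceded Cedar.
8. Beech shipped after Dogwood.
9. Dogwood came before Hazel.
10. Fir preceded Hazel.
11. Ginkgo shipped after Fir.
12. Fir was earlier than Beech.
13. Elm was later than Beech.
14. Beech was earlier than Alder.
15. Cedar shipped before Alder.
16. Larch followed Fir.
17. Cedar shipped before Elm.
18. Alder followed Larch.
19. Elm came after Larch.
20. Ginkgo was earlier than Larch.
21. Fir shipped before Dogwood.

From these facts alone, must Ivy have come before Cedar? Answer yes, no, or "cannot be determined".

cannot be determined

No chain of stated constraints runs from Ivy to Cedar, and none runs from Cedar to Ivy either.
So the relative order of Ivy and Cedar is not fixed by the given facts.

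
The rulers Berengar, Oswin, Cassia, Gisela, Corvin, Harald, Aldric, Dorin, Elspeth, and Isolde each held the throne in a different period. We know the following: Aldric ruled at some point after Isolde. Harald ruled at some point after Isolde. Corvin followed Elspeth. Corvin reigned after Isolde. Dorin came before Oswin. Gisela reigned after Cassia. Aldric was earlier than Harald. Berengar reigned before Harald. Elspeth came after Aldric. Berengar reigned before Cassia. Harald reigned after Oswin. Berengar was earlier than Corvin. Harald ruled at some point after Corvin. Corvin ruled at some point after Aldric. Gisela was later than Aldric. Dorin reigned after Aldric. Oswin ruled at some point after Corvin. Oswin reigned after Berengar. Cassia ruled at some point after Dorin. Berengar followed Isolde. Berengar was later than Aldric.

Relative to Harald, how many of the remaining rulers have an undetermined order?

2

Forced before Harald: Aldric, Berengar, Corvin, Dorin, Elspeth, Isolde, and Oswin.
That leaves Cassia and Gisela with no forced order relative to Harald — 2.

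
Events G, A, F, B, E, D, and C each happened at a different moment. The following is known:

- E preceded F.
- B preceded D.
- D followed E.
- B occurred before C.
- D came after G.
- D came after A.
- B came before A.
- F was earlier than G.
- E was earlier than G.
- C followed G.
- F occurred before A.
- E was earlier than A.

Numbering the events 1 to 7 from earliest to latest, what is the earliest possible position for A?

B, E, and F must all come before A — 3 forced predecessors.
Nothing else is forced ahead of A, so its earliest slot is position 3 + 1 = 4.

4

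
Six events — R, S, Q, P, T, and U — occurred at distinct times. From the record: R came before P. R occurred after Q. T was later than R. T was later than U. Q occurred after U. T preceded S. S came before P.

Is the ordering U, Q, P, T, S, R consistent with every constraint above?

The constraints require R before T, but in the proposed sequence T appears ahead of R. That one violation is enough.

no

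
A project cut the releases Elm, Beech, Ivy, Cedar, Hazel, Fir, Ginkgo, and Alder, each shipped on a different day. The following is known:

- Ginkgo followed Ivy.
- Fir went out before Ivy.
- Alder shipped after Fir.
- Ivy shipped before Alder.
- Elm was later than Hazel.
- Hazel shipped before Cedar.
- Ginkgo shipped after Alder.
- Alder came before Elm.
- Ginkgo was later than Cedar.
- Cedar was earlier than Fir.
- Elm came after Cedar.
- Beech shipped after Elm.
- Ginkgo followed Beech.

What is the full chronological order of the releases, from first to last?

The constraints fix every adjacent pair, so only one ordering works:
Hazel → Cedar → Fir → Ivy → Alder → Elm → Beech → Ginkgo.

Hazel, Cedar, Fir, Ivy, Alder, Elm, Beech, Ginkgo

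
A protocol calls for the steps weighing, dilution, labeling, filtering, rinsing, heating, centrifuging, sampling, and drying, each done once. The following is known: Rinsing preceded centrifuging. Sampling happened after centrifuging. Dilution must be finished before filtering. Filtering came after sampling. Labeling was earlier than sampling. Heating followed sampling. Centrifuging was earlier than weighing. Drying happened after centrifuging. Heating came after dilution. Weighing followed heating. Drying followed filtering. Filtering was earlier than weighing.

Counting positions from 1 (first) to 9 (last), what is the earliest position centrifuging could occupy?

2

Rinsing must come before centrifuging — 1 forced predecessor.
Nothing else is forced ahead of centrifuging, so its earliest slot is position 1 + 1 = 2.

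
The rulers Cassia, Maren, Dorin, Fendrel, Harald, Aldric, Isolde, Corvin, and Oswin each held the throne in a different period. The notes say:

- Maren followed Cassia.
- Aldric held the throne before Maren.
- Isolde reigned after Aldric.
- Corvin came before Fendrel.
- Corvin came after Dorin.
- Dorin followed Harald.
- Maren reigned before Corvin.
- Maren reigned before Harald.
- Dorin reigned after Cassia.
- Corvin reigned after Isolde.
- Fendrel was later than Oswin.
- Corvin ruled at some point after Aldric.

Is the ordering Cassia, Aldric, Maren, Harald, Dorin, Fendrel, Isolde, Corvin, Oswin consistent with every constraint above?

The constraints require Oswin before Fendrel, but in the proposed sequence Fendrel appears ahead of Oswin. That one violation is enough.

no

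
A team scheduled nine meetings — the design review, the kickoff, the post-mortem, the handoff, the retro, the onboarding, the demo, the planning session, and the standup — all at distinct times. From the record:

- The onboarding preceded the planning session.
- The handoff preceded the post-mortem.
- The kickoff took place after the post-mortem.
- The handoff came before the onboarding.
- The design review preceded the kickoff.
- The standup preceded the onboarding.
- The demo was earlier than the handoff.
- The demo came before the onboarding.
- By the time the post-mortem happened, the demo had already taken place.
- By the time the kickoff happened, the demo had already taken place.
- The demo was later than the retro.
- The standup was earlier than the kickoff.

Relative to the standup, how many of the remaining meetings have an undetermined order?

Forced after the standup: the kickoff, the onboarding, and the planning session.
That leaves the demo, the design review, the handoff, the post-mortem, and the retro with no forced order relative to the standup — 5.

5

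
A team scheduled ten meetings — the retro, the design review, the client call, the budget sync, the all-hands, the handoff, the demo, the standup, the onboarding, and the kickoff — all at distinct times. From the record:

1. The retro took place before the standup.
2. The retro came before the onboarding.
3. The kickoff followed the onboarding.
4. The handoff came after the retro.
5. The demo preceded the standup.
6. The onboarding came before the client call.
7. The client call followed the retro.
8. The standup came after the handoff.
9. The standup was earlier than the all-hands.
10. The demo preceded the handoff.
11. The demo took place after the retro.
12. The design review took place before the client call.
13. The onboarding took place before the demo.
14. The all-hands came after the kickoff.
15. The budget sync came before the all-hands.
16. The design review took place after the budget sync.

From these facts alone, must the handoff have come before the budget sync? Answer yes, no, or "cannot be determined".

No chain of stated constraints runs from the handoff to the budget sync, and none runs from the budget sync to the handoff either.
So the relative order of the handoff and the budget sync is not fixed by the given facts.

cannot be determined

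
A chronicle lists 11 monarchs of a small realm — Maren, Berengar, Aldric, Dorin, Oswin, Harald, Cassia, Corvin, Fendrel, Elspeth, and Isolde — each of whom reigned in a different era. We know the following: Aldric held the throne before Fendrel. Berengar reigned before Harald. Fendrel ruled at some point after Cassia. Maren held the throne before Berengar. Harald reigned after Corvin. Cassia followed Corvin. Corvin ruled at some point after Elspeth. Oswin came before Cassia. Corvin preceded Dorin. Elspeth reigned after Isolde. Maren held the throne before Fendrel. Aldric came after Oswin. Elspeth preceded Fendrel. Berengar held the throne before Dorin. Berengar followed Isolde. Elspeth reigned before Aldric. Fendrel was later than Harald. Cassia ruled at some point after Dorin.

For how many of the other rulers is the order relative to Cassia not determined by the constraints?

Forced before Cassia: Berengar, Corvin, Dorin, Elspeth, Isolde, Maren, and Oswin; forced after Cassia: Fendrel.
That leaves Aldric and Harald with no forced order relative to Cassia — 2.

2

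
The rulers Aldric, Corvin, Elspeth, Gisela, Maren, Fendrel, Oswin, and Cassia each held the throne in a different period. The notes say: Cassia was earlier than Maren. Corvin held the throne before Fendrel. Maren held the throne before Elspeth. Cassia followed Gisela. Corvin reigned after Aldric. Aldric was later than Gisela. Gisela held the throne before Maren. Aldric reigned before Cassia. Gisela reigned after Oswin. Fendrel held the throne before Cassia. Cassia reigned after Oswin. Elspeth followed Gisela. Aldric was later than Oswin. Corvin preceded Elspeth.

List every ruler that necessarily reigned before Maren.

Directly stated before Maren: Cassia and Gisela.
Aldric reaches Maren via Aldric → Cassia → Maren.
Corvin reaches Maren via Corvin → Fendrel → Cassia → Maren.
Fendrel reaches Maren via Fendrel → Cassia → Maren.
Likewise Oswin reaches Maren by chaining the stated constraints.
No chain forces Elspeth ahead of Maren.

Aldric, Cassia, Corvin, Fendrel, Gisela, Oswin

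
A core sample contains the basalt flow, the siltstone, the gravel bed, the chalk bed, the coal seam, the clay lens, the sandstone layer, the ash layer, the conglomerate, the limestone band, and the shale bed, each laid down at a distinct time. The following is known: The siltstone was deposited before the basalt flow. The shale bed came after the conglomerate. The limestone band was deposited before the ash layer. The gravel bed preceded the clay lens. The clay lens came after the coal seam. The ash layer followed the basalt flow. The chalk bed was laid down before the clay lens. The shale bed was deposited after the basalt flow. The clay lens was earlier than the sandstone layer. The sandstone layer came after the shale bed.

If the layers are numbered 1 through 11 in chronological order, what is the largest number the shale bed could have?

The shale bed must come before the sandstone layer — 1 layer forced after it.
Everything else can be placed before the shale bed in some valid order, so the shale bed can sit as late as position 11 − 1 = 10.

10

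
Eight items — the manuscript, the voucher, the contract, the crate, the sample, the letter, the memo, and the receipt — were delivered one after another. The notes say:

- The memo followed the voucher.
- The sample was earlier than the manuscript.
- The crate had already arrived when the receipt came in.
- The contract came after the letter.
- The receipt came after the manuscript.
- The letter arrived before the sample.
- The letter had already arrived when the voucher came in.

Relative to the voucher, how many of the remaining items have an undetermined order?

Forced before the voucher: the letter; forced after the voucher: the memo.
That leaves the contract, the crate, the manuscript, the receipt, and the sample with no forced order relative to the voucher — 5.

5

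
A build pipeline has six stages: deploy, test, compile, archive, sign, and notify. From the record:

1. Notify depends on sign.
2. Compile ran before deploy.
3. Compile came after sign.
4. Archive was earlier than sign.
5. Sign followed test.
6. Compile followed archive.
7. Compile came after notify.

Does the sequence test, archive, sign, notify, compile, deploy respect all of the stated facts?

yes

Check each stated constraint against the proposed order — e.g. test is ahead of sign; archive is ahead of compile. Every pair is in the required order; nothing is violated.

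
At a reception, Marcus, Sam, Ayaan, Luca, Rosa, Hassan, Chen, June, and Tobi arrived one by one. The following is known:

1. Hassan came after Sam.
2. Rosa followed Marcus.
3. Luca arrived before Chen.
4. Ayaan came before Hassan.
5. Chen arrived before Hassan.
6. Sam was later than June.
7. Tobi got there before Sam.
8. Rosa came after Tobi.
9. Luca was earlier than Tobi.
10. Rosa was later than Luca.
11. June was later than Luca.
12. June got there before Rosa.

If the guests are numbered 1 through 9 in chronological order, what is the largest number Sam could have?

Sam must come before Hassan — 1 guest forced after them.
Everything else can be placed before Sam in some valid order, so Sam can sit as late as position 9 − 1 = 8.

8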